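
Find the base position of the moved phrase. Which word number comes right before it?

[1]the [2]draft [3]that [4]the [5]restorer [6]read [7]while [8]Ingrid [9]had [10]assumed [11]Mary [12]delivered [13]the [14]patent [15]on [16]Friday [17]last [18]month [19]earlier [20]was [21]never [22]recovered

6

The displaced element is "the draft" (word 2).
It functions as the direct object of "read", so the gap sits immediately after word 6 ("read").
Base order: The restorer read the draft while Ingrid had assumed Mary delivered the patent on Friday last month earlier.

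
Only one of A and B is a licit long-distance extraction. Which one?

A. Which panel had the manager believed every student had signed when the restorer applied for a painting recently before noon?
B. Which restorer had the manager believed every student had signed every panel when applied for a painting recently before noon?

A

In B, the wh-phrase is extracted from inside an adjunct island (introduced by "when"), which blocks movement.
In A, the extraction path crosses only that-complement boundaries, which are transparent.
So A is grammatical.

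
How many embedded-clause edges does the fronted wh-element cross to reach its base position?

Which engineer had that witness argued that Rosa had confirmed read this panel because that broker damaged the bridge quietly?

2

"which engineer" is extracted from the subject of "read".
Boundaries crossed, outermost first: [that], [Ø] — 2 in total.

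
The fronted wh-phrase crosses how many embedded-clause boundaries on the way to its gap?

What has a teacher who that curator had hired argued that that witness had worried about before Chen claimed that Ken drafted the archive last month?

"what" is extracted from the PP object of "worried".
Boundaries crossed, outermost first: [that] — 1 in total.

1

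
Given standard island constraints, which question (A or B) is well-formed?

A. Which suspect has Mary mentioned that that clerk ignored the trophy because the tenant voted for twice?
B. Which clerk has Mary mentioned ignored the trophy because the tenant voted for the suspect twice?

B

In A, the wh-phrase is extracted from inside an adjunct island (introduced by "because"), which blocks movement.
In B, the extraction path crosses only that-complement boundaries, which are transparent.
So B is grammatical.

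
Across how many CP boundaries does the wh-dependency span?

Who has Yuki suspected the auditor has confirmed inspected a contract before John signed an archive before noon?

"who" is extracted from the subject of "inspected".
Boundaries crossed, outermost first: [Ø], [Ø] — 2 in total.

2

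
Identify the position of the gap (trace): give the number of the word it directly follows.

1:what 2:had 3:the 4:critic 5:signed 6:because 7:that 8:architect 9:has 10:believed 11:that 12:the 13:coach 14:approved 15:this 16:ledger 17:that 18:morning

5

The displaced element is "what" (word 1).
It functions as the direct object of "signed", so the gap sits immediately after word 5 ("signed").
Base order: The critic had signed what because that architect has believed that the coach approved this ledger that morning.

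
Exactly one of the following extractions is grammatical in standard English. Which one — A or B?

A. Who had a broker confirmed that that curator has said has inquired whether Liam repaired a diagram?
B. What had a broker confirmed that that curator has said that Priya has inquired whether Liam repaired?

A

In B, the wh-phrase is extracted from inside a wh-island (introduced by "whether"), which blocks movement.
In A, the extraction path crosses only that-complement boundaries, which are transparent.
So A is grammatical.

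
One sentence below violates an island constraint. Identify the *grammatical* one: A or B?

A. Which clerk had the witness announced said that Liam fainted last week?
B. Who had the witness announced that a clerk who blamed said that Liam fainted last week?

A

In B, the wh-phrase is extracted from inside a complex-NP island (relative clause) (introduced by "who"), which blocks movement.
In A, the extraction path crosses only that-complement boundaries, which are transparent.
So A is grammatical.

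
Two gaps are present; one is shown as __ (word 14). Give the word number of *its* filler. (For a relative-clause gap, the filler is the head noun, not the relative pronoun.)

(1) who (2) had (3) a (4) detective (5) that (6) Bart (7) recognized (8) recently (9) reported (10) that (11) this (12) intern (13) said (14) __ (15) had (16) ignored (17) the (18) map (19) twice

1

The marked gap is the subject of "ignored".
Its filler is the fronted wh-phrase "who", at word 1.
(The other dependency links word 4 to a gap after word 7.)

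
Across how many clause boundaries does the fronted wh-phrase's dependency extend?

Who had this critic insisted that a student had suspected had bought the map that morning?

2

"who" is extracted from the subject of "bought".
Boundaries crossed, outermost first: [that], [Ø] — 2 in total.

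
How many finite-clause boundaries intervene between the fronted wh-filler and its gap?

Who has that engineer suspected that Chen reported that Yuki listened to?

2

"who" is extracted from the PP object of "listened".
Boundaries crossed, outermost first: [that], [that] — 2 in total.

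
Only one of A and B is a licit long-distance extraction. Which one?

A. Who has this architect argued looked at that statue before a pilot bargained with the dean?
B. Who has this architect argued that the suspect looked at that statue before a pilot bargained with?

A

In B, the wh-phrase is extracted from inside an adjunct island (introduced by "before"), which blocks movement.
In A, the extraction path crosses only that-complement boundaries, which are transparent.
So A is grammatical.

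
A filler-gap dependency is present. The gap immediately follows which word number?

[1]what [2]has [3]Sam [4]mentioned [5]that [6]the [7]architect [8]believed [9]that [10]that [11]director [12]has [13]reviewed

13

The displaced element is "what" (word 1).
It is linked across 2 clause boundaries (that → that).
It functions as the direct object of "reviewed", so the gap sits immediately after word 13 ("reviewed").
Base order: Sam has mentioned that the architect believed that that director has reviewed what.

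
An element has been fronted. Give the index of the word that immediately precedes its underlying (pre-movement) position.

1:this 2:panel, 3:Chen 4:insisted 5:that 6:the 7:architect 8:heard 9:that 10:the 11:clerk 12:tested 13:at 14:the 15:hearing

The displaced element is "this panel" (word 2).
It is linked across 2 clause boundaries (that → that).
It functions as the direct object of "tested", so the gap sits immediately after word 12 ("tested").
Base order: Chen insisted that the architect heard that the clerk tested this panel at the hearing.

12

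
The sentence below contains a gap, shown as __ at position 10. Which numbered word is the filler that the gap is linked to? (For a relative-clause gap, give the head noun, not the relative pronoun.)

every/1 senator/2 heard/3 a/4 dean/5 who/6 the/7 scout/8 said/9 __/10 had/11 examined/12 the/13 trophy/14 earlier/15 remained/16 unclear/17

5

The gap at 10 is the subject of "examined", inside a relative clause.
The relative pronoun is "who" (word 6); it is bound by the head noun immediately before it.
Its filler is the head noun "dean", at word 5.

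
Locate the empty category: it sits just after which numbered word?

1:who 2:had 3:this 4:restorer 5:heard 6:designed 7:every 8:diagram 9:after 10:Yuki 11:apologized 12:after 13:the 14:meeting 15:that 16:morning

The displaced element is "who" (word 1).
It is linked across 1 clause boundary (Ø).
It functions as the subject of "designed", so the gap sits immediately after word 5 ("heard").
Base order: This restorer had heard who designed every diagram after Yuki apologized after the meeting that morning.

5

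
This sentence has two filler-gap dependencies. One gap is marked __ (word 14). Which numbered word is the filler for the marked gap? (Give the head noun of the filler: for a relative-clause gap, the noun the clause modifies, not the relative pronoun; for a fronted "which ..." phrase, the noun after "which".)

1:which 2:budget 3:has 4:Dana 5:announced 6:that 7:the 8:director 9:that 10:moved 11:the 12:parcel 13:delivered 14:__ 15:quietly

The marked gap is the direct object of "delivered".
Its filler is the fronted wh-phrase "which budget", at word 2.
(The other dependency links word 8 to a gap after word 9.)

2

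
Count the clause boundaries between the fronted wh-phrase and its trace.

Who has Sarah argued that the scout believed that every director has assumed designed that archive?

"who" is extracted from the subject of "designed".
Boundaries crossed, outermost first: [that], [that], [Ø] — 3 in total.

3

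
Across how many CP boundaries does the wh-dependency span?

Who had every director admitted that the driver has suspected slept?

"who" is extracted from the subject of "slept".
Boundaries crossed, outermost first: [that], [Ø] — 2 in total.

2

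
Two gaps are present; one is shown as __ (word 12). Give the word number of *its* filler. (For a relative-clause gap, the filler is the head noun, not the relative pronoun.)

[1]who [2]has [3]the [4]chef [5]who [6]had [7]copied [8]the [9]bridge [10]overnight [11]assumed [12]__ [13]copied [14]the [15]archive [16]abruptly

1

The marked gap is the subject of "copied".
Its filler is the fronted wh-phrase "who", at word 1.
(The other dependency links word 4 to a gap after word 5.)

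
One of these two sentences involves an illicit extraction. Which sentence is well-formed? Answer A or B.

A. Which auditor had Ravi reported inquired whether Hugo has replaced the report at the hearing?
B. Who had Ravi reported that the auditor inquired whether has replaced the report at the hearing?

A

In B, the wh-phrase is extracted from inside a wh-island (introduced by "whether"), which blocks movement.
In A, the extraction path crosses only that-complement boundaries, which are transparent.
So A is grammatical.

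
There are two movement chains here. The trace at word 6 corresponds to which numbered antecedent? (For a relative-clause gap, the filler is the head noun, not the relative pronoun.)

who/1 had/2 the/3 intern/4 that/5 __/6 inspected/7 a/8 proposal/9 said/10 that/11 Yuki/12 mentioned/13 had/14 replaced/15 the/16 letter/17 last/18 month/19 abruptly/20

The marked gap is inside the relative clause, the subject of "inspected".
Its filler is the head noun "intern" (via "that"), at word 4.
(The other dependency links word 1 to a gap after word 13.)

4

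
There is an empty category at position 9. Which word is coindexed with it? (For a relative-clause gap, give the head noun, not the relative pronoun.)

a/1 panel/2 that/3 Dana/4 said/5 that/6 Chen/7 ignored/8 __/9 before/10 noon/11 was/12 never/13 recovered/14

2

The gap at 9 is the object of "ignored", inside a relative clause.
The relative pronoun is "that" (word 3); it is bound by the head noun immediately before it.
Its filler is the head noun "panel", at word 2.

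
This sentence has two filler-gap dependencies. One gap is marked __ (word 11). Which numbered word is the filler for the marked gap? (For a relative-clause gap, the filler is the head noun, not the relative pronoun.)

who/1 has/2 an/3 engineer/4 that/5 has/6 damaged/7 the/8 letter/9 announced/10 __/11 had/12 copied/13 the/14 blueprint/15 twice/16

1

The marked gap is the subject of "copied".
Its filler is the fronted wh-phrase "who", at word 1.
(The other dependency links word 4 to a gap after word 5.)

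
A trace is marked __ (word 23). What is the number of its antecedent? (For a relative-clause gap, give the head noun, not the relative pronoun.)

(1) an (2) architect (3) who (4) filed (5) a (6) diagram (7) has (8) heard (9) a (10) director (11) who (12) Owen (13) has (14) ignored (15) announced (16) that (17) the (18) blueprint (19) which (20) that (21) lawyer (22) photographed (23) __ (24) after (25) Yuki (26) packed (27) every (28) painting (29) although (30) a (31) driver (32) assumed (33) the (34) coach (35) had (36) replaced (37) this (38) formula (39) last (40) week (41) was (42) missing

The gap at 23 is the object of "photographed", inside a relative clause.
The relative pronoun is "which" (word 19); it is bound by the head noun immediately before it.
Its filler is the head noun "blueprint", at word 18.

18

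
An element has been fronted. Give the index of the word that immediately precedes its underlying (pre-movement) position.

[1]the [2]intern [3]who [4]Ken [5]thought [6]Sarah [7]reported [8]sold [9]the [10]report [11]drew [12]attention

The displaced element is "the intern" (word 2).
It is linked across 2 clause boundaries (Ø → Ø).
It functions as the subject of "sold", so the gap sits immediately after word 7 ("reported").
Base order: Ken thought Sarah reported that the intern sold the report.

7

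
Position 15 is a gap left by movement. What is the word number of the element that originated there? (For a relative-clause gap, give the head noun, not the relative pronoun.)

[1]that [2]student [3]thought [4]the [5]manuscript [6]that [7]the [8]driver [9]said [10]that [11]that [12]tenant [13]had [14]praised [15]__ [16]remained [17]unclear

The gap at 15 is the object of "praised", inside a relative clause.
The relative pronoun is "that" (word 6); it is bound by the head noun immediately before it.
Its filler is the head noun "manuscript", at word 5.

5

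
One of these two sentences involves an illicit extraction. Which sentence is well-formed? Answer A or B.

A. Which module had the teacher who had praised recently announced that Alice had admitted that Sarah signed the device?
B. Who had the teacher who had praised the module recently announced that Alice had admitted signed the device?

B

In A, the wh-phrase is extracted from inside a complex-NP island (relative clause) (introduced by "who"), which blocks movement.
In B, the extraction path crosses only that-complement boundaries, which are transparent.
So B is grammatical.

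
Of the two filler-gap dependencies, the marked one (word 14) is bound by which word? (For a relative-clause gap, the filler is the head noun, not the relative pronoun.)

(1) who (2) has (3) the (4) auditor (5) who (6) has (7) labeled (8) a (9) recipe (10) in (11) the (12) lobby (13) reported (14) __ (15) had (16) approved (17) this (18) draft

The marked gap is the subject of "approved".
Its filler is the fronted wh-phrase "who", at word 1.
(The other dependency links word 4 to a gap after word 5.)

1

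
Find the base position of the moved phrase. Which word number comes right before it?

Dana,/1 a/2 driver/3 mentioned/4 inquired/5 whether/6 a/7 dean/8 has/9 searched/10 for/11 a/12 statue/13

4

The displaced element is "Dana" (word 1).
It is linked across 1 clause boundary (Ø).
It functions as the subject of "inquired", so the gap sits immediately after word 4 ("mentioned").
Base order: A driver mentioned that Dana inquired whether a dean has searched for a statue.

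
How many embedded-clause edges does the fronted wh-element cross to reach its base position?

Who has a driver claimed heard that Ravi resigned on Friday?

"who" is extracted from the subject of "heard".
Boundaries crossed, outermost first: [Ø] — 1 in total.

1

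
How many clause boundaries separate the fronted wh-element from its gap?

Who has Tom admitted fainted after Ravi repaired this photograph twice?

1

"who" is extracted from the subject of "fainted".
Boundaries crossed, outermost first: [Ø] — 1 in total.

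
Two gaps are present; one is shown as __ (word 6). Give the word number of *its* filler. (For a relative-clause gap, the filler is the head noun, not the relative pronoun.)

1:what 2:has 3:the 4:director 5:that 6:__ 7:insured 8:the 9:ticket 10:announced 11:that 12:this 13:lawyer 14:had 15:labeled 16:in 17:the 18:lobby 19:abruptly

4

The marked gap is inside the relative clause, the subject of "insured".
Its filler is the head noun "director" (via "that"), at word 4.
(The other dependency links word 1 to a gap after word 15.)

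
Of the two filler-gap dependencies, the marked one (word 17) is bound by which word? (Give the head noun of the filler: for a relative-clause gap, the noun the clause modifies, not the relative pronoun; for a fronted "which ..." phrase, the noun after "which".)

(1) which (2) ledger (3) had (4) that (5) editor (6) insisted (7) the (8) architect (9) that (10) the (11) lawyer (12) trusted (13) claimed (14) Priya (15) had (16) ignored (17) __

2

The marked gap is the direct object of "ignored".
Its filler is the fronted wh-phrase "which ledger", at word 2.
(The other dependency links word 8 to a gap after word 12.)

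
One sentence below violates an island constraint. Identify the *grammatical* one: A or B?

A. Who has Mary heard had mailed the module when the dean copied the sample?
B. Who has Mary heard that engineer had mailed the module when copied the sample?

In B, the wh-phrase is extracted from inside an adjunct island (introduced by "when"), which blocks movement.
In A, the extraction path crosses only that-complement boundaries, which are transparent.
So A is grammatical.

A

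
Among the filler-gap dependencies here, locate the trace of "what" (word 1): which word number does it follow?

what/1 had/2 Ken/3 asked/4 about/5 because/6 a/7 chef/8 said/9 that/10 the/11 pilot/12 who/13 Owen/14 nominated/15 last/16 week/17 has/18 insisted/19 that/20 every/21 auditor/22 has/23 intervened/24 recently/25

The displaced element is "what" (word 1).
It functions as the object of the preposition "about" of "asked", so the gap sits immediately after word 5 ("about").
Base order: Ken had asked about what because a chef said that the pilot who Owen nominated last week has insisted that every auditor has intervened recently.

5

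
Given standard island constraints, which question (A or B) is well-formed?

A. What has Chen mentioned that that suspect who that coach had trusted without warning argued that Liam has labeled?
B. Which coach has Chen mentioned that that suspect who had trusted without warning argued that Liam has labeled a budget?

A

In B, the wh-phrase is extracted from inside a complex-NP island (relative clause) (introduced by "who"), which blocks movement.
In A, the extraction path crosses only that-complement boundaries, which are transparent.
So A is grammatical.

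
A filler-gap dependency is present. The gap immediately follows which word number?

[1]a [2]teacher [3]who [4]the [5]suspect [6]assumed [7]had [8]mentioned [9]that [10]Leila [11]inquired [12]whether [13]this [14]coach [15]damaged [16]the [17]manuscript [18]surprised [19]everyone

The displaced element is "a teacher" (word 2).
It is linked across 1 clause boundary (Ø).
It functions as the subject of "mentioned", so the gap sits immediately after word 6 ("assumed").
Base order: The suspect assumed a teacher had mentioned that Leila inquired whether this coach damaged the manuscript.

6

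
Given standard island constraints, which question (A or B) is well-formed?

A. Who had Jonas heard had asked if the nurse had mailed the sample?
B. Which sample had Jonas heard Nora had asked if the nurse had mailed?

A

In B, the wh-phrase is extracted from inside a wh-island (introduced by "if"), which blocks movement.
In A, the extraction path crosses only that-complement boundaries, which are transparent.
So A is grammatical.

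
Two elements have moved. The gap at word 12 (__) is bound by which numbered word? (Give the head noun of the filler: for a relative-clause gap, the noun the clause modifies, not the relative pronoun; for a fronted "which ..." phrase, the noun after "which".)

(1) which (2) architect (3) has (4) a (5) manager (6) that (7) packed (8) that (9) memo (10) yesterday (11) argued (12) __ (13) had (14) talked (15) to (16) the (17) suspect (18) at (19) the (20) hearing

2

The marked gap is the subject of "talked".
Its filler is the fronted wh-phrase "which architect", at word 2.
(The other dependency links word 5 to a gap after word 6.)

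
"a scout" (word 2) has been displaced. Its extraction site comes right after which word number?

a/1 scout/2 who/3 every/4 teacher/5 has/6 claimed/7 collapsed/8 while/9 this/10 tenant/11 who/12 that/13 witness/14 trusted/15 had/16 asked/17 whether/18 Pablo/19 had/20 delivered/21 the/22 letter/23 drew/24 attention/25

The displaced element is "a scout" (word 2).
It is linked across 1 clause boundary (Ø).
It functions as the subject of "collapsed", so the gap sits immediately after word 7 ("claimed").
Base order: Every teacher has claimed a scout collapsed while this tenant who that witness trusted had asked whether Pablo had delivered the letter.

7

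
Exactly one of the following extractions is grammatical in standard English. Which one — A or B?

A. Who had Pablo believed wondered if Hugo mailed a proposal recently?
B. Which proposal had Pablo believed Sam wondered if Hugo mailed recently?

A

In B, the wh-phrase is extracted from inside a wh-island (introduced by "if"), which blocks movement.
In A, the extraction path crosses only that-complement boundaries, which are transparent.
So A is grammatical.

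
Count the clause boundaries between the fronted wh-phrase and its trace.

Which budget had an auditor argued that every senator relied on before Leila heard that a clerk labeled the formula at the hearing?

1

"which budget" is extracted from the PP object of "relied".
Boundaries crossed, outermost first: [that] — 1 in total.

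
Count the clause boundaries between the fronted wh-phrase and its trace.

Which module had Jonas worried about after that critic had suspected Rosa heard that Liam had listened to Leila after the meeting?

0

"which module" originates inside the matrix clause — no clause boundary is crossed.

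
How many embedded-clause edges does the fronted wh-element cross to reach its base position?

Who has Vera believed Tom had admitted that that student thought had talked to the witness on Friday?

"who" is extracted from the subject of "talked".
Boundaries crossed, outermost first: [Ø], [that], [Ø] — 3 in total.

3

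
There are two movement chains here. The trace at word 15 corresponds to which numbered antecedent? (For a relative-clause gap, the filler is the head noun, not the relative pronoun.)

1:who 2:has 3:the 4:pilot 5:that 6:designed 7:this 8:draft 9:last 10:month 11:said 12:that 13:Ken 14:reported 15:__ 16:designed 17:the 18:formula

1

The marked gap is the subject of "designed".
Its filler is the fronted wh-phrase "who", at word 1.
(The other dependency links word 4 to a gap after word 5.)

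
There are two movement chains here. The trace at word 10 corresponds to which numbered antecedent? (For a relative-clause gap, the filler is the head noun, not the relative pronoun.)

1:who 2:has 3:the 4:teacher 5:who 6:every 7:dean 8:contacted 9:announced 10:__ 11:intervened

The marked gap is the subject of "intervened".
Its filler is the fronted wh-phrase "who", at word 1.
(The other dependency links word 4 to a gap after word 8.)

1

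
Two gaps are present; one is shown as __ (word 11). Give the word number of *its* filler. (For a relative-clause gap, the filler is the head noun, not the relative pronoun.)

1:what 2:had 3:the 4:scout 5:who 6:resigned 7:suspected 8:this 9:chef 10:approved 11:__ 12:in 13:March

1

The marked gap is the direct object of "approved".
Its filler is the fronted wh-phrase "what", at word 1.
(The other dependency links word 4 to a gap after word 5.)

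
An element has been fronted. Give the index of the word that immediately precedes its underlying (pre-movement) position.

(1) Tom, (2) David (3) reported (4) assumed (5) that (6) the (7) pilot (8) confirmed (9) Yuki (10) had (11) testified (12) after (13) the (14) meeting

The displaced element is "Tom" (word 1).
It is linked across 1 clause boundary (Ø).
It functions as the subject of "assumed", so the gap sits immediately after word 3 ("reported").
Base order: David reported Tom assumed that the pilot confirmed Yuki had testified after the meeting.

3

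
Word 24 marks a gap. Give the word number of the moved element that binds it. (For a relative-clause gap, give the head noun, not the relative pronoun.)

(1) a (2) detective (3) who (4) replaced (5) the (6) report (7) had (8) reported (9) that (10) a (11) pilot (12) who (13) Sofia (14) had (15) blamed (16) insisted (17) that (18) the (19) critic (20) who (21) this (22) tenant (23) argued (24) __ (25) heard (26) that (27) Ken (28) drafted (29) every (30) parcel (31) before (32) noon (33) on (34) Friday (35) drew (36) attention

The gap at 24 is the subject of "heard", inside a relative clause.
The relative pronoun is "who" (word 20); it is bound by the head noun immediately before it.
Its filler is the head noun "critic", at word 19.

19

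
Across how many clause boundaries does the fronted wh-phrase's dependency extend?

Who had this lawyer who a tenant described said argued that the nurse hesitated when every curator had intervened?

1

"who" is extracted from the subject of "argued".
Boundaries crossed, outermost first: [Ø] — 1 in total.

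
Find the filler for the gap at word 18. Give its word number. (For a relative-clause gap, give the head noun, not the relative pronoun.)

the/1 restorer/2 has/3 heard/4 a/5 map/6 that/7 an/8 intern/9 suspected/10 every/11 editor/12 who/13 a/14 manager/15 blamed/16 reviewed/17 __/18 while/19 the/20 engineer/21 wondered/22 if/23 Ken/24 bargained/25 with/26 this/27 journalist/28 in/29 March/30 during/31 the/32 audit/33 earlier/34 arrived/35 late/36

6

The gap at 18 is the object of "reviewed", inside a relative clause.
The relative pronoun is "that" (word 7); it is bound by the head noun immediately before it.
Its filler is the head noun "map", at word 6.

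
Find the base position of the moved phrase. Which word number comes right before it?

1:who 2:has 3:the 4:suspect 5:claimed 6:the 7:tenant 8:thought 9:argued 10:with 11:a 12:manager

8

The displaced element is "who" (word 1).
It is linked across 2 clause boundaries (Ø → Ø).
It functions as the subject of "argued", so the gap sits immediately after word 8 ("thought").
Base order: The suspect has claimed the tenant thought that who argued with a manager.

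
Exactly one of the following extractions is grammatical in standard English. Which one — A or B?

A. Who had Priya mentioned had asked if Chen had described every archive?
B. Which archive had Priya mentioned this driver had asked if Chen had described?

In B, the wh-phrase is extracted from inside a wh-island (introduced by "if"), which blocks movement.
In A, the extraction path crosses only that-complement boundaries, which are transparent.
So A is grammatical.

A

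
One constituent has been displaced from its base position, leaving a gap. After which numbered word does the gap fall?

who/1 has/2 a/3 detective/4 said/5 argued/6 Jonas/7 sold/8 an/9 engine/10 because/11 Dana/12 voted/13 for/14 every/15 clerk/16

5

The displaced element is "who" (word 1).
It is linked across 1 clause boundary (Ø).
It functions as the subject of "argued", so the gap sits immediately after word 5 ("said").
Base order: A detective has said that who argued Jonas sold an engine because Dana voted for every clerk.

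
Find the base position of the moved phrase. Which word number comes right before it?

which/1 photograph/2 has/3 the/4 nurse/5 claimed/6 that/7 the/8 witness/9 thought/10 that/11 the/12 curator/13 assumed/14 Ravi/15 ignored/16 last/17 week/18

The displaced element is "which photograph" (word 2).
It is linked across 3 clause boundaries (that → that → Ø).
It functions as the direct object of "ignored", so the gap sits immediately after word 16 ("ignored").
Base order: The nurse has claimed that the witness thought that the curator assumed Ravi ignored which photograph last week.

16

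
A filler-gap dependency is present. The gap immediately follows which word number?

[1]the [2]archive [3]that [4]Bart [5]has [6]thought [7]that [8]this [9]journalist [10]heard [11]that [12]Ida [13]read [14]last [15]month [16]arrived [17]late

13

The displaced element is "the archive" (word 2).
It is linked across 2 clause boundaries (that → that).
It functions as the direct object of "read", so the gap sits immediately after word 13 ("read").
Base order: Bart has thought that this journalist heard that Ida read the archive last month.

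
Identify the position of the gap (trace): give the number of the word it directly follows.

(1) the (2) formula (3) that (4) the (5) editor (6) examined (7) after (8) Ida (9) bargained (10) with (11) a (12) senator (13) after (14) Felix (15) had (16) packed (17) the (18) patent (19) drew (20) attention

The displaced element is "the formula" (word 2).
It functions as the direct object of "examined", so the gap sits immediately after word 6 ("examined").
Base order: The editor examined the formula after Ida bargained with a senator after Felix had packed the patent.

6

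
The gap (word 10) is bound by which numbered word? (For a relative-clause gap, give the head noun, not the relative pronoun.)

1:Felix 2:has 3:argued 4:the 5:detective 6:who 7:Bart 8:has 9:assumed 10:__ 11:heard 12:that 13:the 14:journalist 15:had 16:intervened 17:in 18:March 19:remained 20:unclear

5

The gap at 10 is the subject of "heard", inside a relative clause.
The relative pronoun is "who" (word 6); it is bound by the head noun immediately before it.
Its filler is the head noun "detective", at word 5.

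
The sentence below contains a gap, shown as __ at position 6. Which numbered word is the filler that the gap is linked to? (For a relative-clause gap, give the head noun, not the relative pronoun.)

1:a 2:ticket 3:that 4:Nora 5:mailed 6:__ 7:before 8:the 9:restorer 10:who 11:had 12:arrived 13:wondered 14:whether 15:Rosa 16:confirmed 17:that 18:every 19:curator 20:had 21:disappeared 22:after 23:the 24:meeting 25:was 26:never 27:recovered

2

The gap at 6 is the object of "mailed", inside a relative clause.
The relative pronoun is "that" (word 3); it is bound by the head noun immediately before it.
Its filler is the head noun "ticket", at word 2.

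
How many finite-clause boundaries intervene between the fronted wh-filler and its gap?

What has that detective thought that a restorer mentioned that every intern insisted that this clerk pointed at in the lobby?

"what" is extracted from the PP object of "pointed".
Boundaries crossed, outermost first: [that], [that], [that] — 3 in total.

3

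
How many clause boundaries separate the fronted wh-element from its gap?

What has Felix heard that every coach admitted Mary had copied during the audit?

"what" is extracted from the object of "copied".
Boundaries crossed, outermost first: [that], [Ø] — 2 in total.

2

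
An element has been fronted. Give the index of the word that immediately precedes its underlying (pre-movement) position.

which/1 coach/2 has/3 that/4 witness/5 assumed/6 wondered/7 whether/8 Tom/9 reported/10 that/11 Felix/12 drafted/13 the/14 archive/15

6

The displaced element is "which coach" (word 2).
It is linked across 1 clause boundary (Ø).
It functions as the subject of "wondered", so the gap sits immediately after word 6 ("assumed").
Base order: That witness has assumed that which coach wondered whether Tom reported that Felix drafted the archive.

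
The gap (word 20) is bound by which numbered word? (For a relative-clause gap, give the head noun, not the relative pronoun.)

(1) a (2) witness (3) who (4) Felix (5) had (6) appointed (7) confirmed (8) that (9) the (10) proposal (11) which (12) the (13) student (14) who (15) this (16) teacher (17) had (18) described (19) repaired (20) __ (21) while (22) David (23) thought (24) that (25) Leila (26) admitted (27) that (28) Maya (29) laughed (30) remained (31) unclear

The gap at 20 is the object of "repaired", inside a relative clause.
The relative pronoun is "which" (word 11); it is bound by the head noun immediately before it.
Its filler is the head noun "proposal", at word 10.

10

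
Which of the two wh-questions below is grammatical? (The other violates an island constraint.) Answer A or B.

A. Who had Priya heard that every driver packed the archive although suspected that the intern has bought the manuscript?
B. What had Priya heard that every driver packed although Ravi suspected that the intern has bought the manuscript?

In A, the wh-phrase is extracted from inside an adjunct island (introduced by "although"), which blocks movement.
In B, the extraction path crosses only that-complement boundaries, which are transparent.
So B is grammatical.

B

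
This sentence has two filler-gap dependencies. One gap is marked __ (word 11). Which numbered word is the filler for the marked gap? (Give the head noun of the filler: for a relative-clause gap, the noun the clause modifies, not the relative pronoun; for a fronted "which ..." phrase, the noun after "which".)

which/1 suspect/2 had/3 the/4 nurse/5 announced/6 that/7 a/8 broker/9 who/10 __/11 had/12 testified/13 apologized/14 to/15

The marked gap is inside the relative clause, the subject of "testified".
Its filler is the head noun "broker" (via "who"), at word 9.
(The other dependency links word 2 to a gap after word 15.)

9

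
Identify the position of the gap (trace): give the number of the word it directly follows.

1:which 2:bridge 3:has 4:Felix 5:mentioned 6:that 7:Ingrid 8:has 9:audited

The displaced element is "which bridge" (word 2).
It is linked across 1 clause boundary (that).
It functions as the direct object of "audited", so the gap sits immediately after word 9 ("audited").
Base order: Felix has mentioned that Ingrid has audited which bridge.

9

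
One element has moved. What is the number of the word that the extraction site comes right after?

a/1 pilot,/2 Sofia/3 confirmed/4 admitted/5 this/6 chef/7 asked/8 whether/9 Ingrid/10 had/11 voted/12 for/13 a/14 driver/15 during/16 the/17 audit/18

4

The displaced element is "a pilot" (word 2).
It is linked across 1 clause boundary (Ø).
It functions as the subject of "admitted", so the gap sits immediately after word 4 ("confirmed").
Base order: Sofia confirmed that a pilot admitted this chef asked whether Ingrid had voted for a driver during the audit.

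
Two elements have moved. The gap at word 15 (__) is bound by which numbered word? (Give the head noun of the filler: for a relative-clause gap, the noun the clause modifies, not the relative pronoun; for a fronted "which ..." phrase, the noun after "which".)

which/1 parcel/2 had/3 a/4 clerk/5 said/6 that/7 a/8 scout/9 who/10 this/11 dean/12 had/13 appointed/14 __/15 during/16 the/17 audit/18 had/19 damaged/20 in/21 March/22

The marked gap is inside the relative clause, the direct object of "appointed".
Its filler is the head noun "scout" (via "who"), at word 9.
(The other dependency links word 2 to a gap after word 20.)

9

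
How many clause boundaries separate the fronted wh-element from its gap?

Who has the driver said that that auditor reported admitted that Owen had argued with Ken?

"who" is extracted from the subject of "admitted".
Boundaries crossed, outermost first: [that], [Ø] — 2 in total.

2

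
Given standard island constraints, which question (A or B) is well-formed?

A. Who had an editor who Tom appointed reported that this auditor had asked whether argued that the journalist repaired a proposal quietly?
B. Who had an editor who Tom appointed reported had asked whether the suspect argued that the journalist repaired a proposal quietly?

In A, the wh-phrase is extracted from inside a wh-island (introduced by "whether"), which blocks movement.
In B, the extraction path crosses only that-complement boundaries, which are transparent.
So B is grammatical.

B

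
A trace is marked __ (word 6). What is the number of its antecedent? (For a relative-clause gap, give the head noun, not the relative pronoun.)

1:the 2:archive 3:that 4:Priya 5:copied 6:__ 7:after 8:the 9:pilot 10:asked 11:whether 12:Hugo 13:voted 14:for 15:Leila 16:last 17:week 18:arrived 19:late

2

The gap at 6 is the object of "copied", inside a relative clause.
The relative pronoun is "that" (word 3); it is bound by the head noun immediately before it.
Its filler is the head noun "archive", at word 2.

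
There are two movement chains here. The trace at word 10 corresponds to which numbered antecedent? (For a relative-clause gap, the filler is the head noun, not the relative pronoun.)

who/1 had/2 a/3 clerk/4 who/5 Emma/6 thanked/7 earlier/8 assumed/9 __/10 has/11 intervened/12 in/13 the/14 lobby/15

1

The marked gap is the subject of "intervened".
Its filler is the fronted wh-phrase "who", at word 1.
(The other dependency links word 4 to a gap after word 7.)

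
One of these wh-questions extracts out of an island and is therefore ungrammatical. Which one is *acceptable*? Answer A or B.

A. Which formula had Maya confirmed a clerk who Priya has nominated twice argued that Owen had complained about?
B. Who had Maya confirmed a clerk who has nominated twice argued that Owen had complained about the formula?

In B, the wh-phrase is extracted from inside a complex-NP island (relative clause) (introduced by "who"), which blocks movement.
In A, the extraction path crosses only that-complement boundaries, which are transparent.
So A is grammatical.

A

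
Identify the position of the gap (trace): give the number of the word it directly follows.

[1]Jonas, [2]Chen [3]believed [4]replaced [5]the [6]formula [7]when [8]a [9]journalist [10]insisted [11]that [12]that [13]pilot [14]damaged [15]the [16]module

The displaced element is "Jonas" (word 1).
It is linked across 1 clause boundary (Ø).
It functions as the subject of "replaced", so the gap sits immediately after word 3 ("believed").
Base order: Chen believed that Jonas replaced the formula when a journalist insisted that that pilot damaged the module.

3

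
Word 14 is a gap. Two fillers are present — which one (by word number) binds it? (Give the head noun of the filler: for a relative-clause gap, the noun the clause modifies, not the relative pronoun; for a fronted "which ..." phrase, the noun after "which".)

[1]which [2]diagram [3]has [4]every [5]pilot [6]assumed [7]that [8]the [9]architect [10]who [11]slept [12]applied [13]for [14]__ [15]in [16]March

2

The marked gap is the object of the preposition "for" of "applied".
Its filler is the fronted wh-phrase "which diagram", at word 2.
(The other dependency links word 9 to a gap after word 10.)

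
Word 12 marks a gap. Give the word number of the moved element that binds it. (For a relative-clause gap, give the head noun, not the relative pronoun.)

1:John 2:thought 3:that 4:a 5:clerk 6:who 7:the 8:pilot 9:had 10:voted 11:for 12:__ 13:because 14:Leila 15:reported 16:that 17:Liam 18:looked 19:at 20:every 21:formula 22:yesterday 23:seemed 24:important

The gap at 12 is the prepositional object of "voted", inside a relative clause.
The relative pronoun is "who" (word 6); it is bound by the head noun immediately before it.
Its filler is the head noun "clerk", at word 5.

5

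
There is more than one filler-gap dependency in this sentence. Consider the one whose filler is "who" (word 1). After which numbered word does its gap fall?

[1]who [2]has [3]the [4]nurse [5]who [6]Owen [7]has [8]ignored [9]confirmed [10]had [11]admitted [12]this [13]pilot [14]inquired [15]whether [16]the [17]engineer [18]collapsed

9

The displaced element is "who" (word 1).
It is linked across 1 clause boundary (Ø).
It functions as the subject of "admitted", so the gap sits immediately after word 9 ("confirmed").
Base order: The nurse who Owen has ignored has confirmed who had admitted this pilot inquired whether the engineer collapsed.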